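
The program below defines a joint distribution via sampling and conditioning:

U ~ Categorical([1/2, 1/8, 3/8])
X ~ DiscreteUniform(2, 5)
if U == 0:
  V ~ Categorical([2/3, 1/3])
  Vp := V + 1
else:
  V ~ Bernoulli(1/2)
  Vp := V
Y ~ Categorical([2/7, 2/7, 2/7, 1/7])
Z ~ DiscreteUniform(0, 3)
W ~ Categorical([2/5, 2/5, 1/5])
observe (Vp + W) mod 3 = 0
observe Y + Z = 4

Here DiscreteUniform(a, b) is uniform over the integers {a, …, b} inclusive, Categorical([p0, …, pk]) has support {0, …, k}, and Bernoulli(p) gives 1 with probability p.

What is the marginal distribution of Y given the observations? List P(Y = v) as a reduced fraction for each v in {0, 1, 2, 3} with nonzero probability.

Enumerate traces; 72 have nonzero weight after conditioning:
  (U=0, X=2, V=0, Y=1, Z=3, W=2) weight 1/840
  (U=0, X=2, V=0, Y=2, Z=2, W=2) weight 1/840
  (U=0, X=2, V=0, Y=3, Z=1, W=2) weight 1/1680
  (U=0, X=2, V=1, Y=1, Z=3, W=1) weight 1/840
  (U=0, X=2, V=1, Y=2, Z=2, W=1) weight 1/840
  (U=0, X=2, V=1, Y=3, Z=1, W=1) weight 1/1680
  (U=0, X=3, V=0, Y=1, Z=3, W=2) weight 1/840
  (U=0, X=3, V=0, Y=2, Z=2, W=2) weight 1/840
  … 64 more
Group by Y:
  weight(Y=1) = 17/840
  weight(Y=2) = 17/840
  weight(Y=3) = 17/1680
Total weight = 17/840 + 17/840 + 17/1680 = 17/336
P(Y=1 | obs) = 17/840 / 17/336 = 2/5
P(Y=2 | obs) = 17/840 / 17/336 = 2/5
P(Y=3 | obs) = 17/1680 / 17/336 = 1/5

P(Y=1) = 2/5, P(Y=2) = 2/5, P(Y=3) = 1/5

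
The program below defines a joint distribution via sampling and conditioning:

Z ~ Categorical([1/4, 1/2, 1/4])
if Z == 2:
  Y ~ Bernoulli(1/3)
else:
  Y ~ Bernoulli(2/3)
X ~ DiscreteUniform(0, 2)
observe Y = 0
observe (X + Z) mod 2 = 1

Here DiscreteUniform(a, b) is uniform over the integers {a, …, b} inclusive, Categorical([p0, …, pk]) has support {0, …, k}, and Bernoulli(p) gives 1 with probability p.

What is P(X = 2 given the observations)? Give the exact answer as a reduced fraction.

P(X = 2 | obs) = 2/7

Enumerate traces; 4 have nonzero weight after conditioning:
  (Z=0, Y=0, X=1) weight 1/36
  (Z=1, Y=0, X=0) weight 1/18
  (Z=1, Y=0, X=2) weight 1/18
  (Z=2, Y=0, X=1) weight 1/18
Group by X:
  weight(X=0) = 1/18
  weight(X=1) = 1/12
  weight(X=2) = 1/18
Total weight = 1/18 + 1/12 + 1/18 = 7/36
P(X=0 | obs) = 1/18 / 7/36 = 2/7
P(X=1 | obs) = 1/12 / 7/36 = 3/7
P(X=2 | obs) = 1/18 / 7/36 = 2/7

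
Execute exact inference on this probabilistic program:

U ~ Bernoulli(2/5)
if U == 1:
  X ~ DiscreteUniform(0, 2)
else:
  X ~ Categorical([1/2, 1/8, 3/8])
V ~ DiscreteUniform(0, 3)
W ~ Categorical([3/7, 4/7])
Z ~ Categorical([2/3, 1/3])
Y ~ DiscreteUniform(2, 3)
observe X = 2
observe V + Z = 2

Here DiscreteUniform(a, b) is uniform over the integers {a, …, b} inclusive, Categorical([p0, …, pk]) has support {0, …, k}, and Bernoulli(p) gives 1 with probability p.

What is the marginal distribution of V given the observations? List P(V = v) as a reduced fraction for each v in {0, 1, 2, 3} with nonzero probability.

P(V=1) = 1/3, P(V=2) = 2/3

Enumerate traces; 16 have nonzero weight after conditioning:
  (U=0, X=2, V=1, W=0, Z=1, Y=2) weight 9/2240
  (U=0, X=2, V=1, W=0, Z=1, Y=3) weight 9/2240
  (U=0, X=2, V=1, W=1, Z=1, Y=2) weight 3/560
  (U=0, X=2, V=1, W=1, Z=1, Y=3) weight 3/560
  (U=0, X=2, V=2, W=0, Z=0, Y=2) weight 9/1120
  (U=0, X=2, V=2, W=0, Z=0, Y=3) weight 9/1120
  (U=0, X=2, V=2, W=1, Z=0, Y=2) weight 3/280
  (U=0, X=2, V=2, W=1, Z=0, Y=3) weight 3/280
  … 8 more
Group by V:
  weight(V=1) = 43/1440
  weight(V=2) = 43/720
Total weight = 43/1440 + 43/720 = 43/480
P(V=1 | obs) = 43/1440 / 43/480 = 1/3
P(V=2 | obs) = 43/720 / 43/480 = 2/3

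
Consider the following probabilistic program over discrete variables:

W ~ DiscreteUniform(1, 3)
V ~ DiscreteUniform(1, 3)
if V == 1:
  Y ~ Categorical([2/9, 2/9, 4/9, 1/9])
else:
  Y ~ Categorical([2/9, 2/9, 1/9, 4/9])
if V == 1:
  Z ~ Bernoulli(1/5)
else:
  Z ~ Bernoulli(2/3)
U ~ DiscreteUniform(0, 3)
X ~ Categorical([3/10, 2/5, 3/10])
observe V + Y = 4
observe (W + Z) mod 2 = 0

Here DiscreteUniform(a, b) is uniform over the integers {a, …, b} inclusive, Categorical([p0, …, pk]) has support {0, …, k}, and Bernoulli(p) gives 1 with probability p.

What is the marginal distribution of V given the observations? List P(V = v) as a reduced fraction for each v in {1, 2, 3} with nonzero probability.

P(V=1) = 6/31, P(V=2) = 25/93, P(V=3) = 50/93

Enumerate traces; 108 have nonzero weight after conditioning:
  (W=1, V=1, Y=3, Z=1, U=0, X=0) weight 1/5400
  (W=1, V=1, Y=3, Z=1, U=0, X=1) weight 1/4050
  (W=1, V=1, Y=3, Z=1, U=0, X=2) weight 1/5400
  (W=1, V=1, Y=3, Z=1, U=1, X=0) weight 1/5400
  (W=1, V=1, Y=3, Z=1, U=1, X=1) weight 1/4050
  (W=1, V=1, Y=3, Z=1, U=1, X=2) weight 1/5400
  (W=1, V=1, Y=3, Z=1, U=2, X=0) weight 1/5400
  (W=1, V=1, Y=3, Z=1, U=2, X=1) weight 1/4050
  (W=1, V=2, Y=2, Z=1, U=0, X=0) weight 1/1620
  (W=1, V=3, Y=1, Z=1, U=0, X=0) weight 1/810
  … 98 more
Group by V:
  weight(V=1) = 2/135
  weight(V=2) = 5/243
  weight(V=3) = 10/243
Total weight = 2/135 + 5/243 + 10/243 = 31/405
P(V=1 | obs) = 2/135 / 31/405 = 6/31
P(V=2 | obs) = 5/243 / 31/405 = 25/93
P(V=3 | obs) = 10/243 / 31/405 = 50/93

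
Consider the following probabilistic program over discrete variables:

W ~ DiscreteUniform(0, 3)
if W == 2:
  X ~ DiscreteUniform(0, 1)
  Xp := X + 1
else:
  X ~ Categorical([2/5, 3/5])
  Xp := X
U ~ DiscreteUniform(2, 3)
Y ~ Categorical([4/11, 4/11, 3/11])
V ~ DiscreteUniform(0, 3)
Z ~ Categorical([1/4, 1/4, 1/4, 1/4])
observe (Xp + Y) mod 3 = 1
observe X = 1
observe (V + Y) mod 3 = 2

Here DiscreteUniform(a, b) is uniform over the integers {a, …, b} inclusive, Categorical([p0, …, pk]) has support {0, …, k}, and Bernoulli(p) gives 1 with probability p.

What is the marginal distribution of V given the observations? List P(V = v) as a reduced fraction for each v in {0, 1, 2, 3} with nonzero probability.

P(V=0) = 5/34, P(V=2) = 12/17, P(V=3) = 5/34

Enumerate traces; 40 have nonzero weight after conditioning:
  (W=0, X=1, U=2, Y=0, V=2, Z=0) weight 3/1760
  (W=0, X=1, U=2, Y=0, V=2, Z=1) weight 3/1760
  (W=0, X=1, U=2, Y=0, V=2, Z=2) weight 3/1760
  (W=0, X=1, U=2, Y=0, V=2, Z=3) weight 3/1760
  (W=0, X=1, U=3, Y=0, V=2, Z=0) weight 3/1760
  (W=0, X=1, U=3, Y=0, V=2, Z=1) weight 3/1760
  (W=0, X=1, U=3, Y=0, V=2, Z=2) weight 3/1760
  (W=0, X=1, U=3, Y=0, V=2, Z=3) weight 3/1760
  (W=2, X=1, U=2, Y=2, V=0, Z=0) weight 3/2816
  (W=2, X=1, U=2, Y=2, V=3, Z=0) weight 3/2816
  … 30 more
Group by V:
  weight(V=0) = 3/352
  weight(V=2) = 9/220
  weight(V=3) = 3/352
Total weight = 3/352 + 9/220 + 3/352 = 51/880
P(V=0 | obs) = 3/352 / 51/880 = 5/34
P(V=2 | obs) = 9/220 / 51/880 = 12/17
P(V=3 | obs) = 3/352 / 51/880 = 5/34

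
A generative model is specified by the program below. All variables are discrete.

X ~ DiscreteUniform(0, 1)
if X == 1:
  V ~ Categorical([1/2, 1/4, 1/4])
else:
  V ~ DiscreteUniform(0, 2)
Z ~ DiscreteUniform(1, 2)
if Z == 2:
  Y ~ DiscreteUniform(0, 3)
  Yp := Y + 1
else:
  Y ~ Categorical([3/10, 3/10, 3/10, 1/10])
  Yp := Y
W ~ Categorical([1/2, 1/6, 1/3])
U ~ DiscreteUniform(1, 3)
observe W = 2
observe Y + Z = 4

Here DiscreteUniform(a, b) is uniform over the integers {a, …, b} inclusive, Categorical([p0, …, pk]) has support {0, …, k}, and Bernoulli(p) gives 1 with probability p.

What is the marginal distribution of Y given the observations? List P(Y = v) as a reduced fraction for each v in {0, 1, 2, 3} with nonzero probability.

Enumerate traces; 36 have nonzero weight after conditioning:
  (X=0, V=0, Z=1, Y=3, W=2, U=1) weight 1/1080
  (X=0, V=0, Z=1, Y=3, W=2, U=2) weight 1/1080
  (X=0, V=0, Z=1, Y=3, W=2, U=3) weight 1/1080
  (X=0, V=0, Z=2, Y=2, W=2, U=1) weight 1/432
  (X=0, V=0, Z=2, Y=2, W=2, U=2) weight 1/432
  (X=0, V=0, Z=2, Y=2, W=2, U=3) weight 1/432
  (X=0, V=1, Z=1, Y=3, W=2, U=1) weight 1/1080
  (X=0, V=1, Z=1, Y=3, W=2, U=2) weight 1/1080
  … 28 more
Group by Y:
  weight(Y=2) = 1/24
  weight(Y=3) = 1/60
Total weight = 1/24 + 1/60 = 7/120
P(Y=2 | obs) = 1/24 / 7/120 = 5/7
P(Y=3 | obs) = 1/60 / 7/120 = 2/7

P(Y=2) = 5/7, P(Y=3) = 2/7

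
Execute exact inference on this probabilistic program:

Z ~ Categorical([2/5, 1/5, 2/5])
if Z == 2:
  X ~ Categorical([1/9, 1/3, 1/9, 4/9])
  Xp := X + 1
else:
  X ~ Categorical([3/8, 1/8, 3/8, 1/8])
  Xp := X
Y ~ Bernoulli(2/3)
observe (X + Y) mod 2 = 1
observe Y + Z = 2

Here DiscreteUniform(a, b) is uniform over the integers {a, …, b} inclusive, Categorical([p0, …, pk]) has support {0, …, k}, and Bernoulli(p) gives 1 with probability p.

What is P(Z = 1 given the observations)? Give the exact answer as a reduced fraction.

P(Z = 1 | obs) = 27/55

Enumerate traces; 4 have nonzero weight after conditioning:
  (Z=1, X=0, Y=1) weight 1/20
  (Z=1, X=2, Y=1) weight 1/20
  (Z=2, X=1, Y=0) weight 2/45
  (Z=2, X=3, Y=0) weight 8/135
Group by Z:
  weight(Z=1) = 1/10
  weight(Z=2) = 14/135
Total weight = 1/10 + 14/135 = 11/54
P(Z=1 | obs) = 1/10 / 11/54 = 27/55
P(Z=2 | obs) = 14/135 / 11/54 = 28/55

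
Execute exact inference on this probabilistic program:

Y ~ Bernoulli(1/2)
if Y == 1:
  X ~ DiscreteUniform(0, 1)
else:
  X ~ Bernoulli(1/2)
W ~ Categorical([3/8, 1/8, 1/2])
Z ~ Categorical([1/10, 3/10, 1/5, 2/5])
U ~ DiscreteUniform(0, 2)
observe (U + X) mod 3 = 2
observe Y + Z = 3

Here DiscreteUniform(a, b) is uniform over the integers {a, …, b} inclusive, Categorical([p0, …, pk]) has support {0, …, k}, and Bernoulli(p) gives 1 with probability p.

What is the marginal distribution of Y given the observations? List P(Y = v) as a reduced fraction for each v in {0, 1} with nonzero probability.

P(Y=0) = 2/3, P(Y=1) = 1/3

Enumerate traces; 12 have nonzero weight after conditioning:
  (Y=0, X=0, W=0, Z=3, U=2) weight 1/80
  (Y=0, X=0, W=1, Z=3, U=2) weight 1/240
  (Y=0, X=0, W=2, Z=3, U=2) weight 1/60
  (Y=0, X=1, W=0, Z=3, U=1) weight 1/80
  (Y=0, X=1, W=1, Z=3, U=1) weight 1/240
  (Y=0, X=1, W=2, Z=3, U=1) weight 1/60
  (Y=1, X=0, W=0, Z=2, U=2) weight 1/160
  (Y=1, X=0, W=1, Z=2, U=2) weight 1/480
  … 4 more
Group by Y:
  weight(Y=0) = 1/15
  weight(Y=1) = 1/30
Total weight = 1/15 + 1/30 = 1/10
P(Y=0 | obs) = 1/15 / 1/10 = 2/3
P(Y=1 | obs) = 1/30 / 1/10 = 1/3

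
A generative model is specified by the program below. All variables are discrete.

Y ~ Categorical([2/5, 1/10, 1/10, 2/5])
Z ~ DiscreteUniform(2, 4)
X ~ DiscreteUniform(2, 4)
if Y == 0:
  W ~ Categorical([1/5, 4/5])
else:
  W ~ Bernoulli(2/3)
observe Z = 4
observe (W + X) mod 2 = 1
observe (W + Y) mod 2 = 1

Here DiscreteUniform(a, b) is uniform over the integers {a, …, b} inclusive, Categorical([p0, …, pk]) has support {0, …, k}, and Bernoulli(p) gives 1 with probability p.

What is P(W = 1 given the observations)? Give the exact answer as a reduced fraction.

Enumerate traces; 6 have nonzero weight after conditioning:
  (Y=0, Z=4, X=2, W=1) weight 8/225
  (Y=0, Z=4, X=4, W=1) weight 8/225
  (Y=1, Z=4, X=3, W=0) weight 1/270
  (Y=2, Z=4, X=2, W=1) weight 1/135
  (Y=2, Z=4, X=4, W=1) weight 1/135
  (Y=3, Z=4, X=3, W=0) weight 2/135
Group by W:
  weight(W=0) = 1/54
  weight(W=1) = 58/675
Total weight = 1/54 + 58/675 = 47/450
P(W=0 | obs) = 1/54 / 47/450 = 25/141
P(W=1 | obs) = 58/675 / 47/450 = 116/141

P(W = 1 | obs) = 116/141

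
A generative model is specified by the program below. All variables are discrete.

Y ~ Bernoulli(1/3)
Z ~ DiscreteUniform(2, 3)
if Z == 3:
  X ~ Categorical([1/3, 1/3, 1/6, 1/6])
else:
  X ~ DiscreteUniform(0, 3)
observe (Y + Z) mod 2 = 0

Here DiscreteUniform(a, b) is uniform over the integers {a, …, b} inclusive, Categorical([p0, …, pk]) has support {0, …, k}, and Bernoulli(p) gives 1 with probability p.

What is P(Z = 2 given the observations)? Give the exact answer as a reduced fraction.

Enumerate traces; 8 have nonzero weight after conditioning:
  (Y=0, Z=2, X=0) weight 1/12
  (Y=0, Z=2, X=1) weight 1/12
  (Y=0, Z=2, X=2) weight 1/12
  (Y=0, Z=2, X=3) weight 1/12
  (Y=1, Z=3, X=0) weight 1/18
  (Y=1, Z=3, X=1) weight 1/18
  (Y=1, Z=3, X=2) weight 1/36
  (Y=1, Z=3, X=3) weight 1/36
Group by Z:
  weight(Z=2) = 1/3
  weight(Z=3) = 1/6
Total weight = 1/3 + 1/6 = 1/2
P(Z=2 | obs) = 1/3 / 1/2 = 2/3
P(Z=3 | obs) = 1/6 / 1/2 = 1/3

P(Z = 2 | obs) = 2/3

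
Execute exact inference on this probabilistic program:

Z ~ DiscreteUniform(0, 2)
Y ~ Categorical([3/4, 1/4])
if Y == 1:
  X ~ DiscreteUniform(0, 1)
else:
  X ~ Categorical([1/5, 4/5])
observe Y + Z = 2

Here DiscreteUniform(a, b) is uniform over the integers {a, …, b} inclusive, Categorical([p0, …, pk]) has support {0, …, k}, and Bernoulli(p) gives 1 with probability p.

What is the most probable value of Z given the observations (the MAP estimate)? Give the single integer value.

argmax_v P(Z = v | obs) = 2

Enumerate traces; 4 have nonzero weight after conditioning:
  (Z=1, Y=1, X=0) weight 1/24
  (Z=1, Y=1, X=1) weight 1/24
  (Z=2, Y=0, X=0) weight 1/20
  (Z=2, Y=0, X=1) weight 1/5
Group by Z:
  weight(Z=1) = 1/12
  weight(Z=2) = 1/4
Total weight = 1/12 + 1/4 = 1/3
P(Z=1 | obs) = 1/12 / 1/3 = 1/4
P(Z=2 | obs) = 1/4 / 1/3 = 3/4
argmax = 2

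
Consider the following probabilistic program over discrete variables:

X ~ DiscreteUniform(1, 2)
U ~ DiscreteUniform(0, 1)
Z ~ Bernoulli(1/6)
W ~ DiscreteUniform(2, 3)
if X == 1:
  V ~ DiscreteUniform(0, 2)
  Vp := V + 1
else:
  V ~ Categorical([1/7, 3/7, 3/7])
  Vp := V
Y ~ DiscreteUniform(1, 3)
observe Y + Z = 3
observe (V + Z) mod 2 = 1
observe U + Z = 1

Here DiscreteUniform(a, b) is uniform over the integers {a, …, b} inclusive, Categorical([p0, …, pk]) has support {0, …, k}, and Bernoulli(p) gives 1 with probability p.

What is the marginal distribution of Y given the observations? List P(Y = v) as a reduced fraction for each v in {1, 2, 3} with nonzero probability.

P(Y=2) = 13/53, P(Y=3) = 40/53

Enumerate traces; 12 have nonzero weight after conditioning:
  (X=1, U=0, Z=1, W=2, V=0, Y=2) weight 1/432
  (X=1, U=0, Z=1, W=2, V=2, Y=2) weight 1/432
  (X=1, U=0, Z=1, W=3, V=0, Y=2) weight 1/432
  (X=1, U=0, Z=1, W=3, V=2, Y=2) weight 1/432
  (X=1, U=1, Z=0, W=2, V=1, Y=3) weight 5/432
  (X=1, U=1, Z=0, W=3, V=1, Y=3) weight 5/432
  (X=2, U=0, Z=1, W=2, V=0, Y=2) weight 1/1008
  (X=2, U=0, Z=1, W=2, V=2, Y=2) weight 1/336
  … 4 more
Group by Y:
  weight(Y=2) = 13/756
  weight(Y=3) = 10/189
Total weight = 13/756 + 10/189 = 53/756
P(Y=2 | obs) = 13/756 / 53/756 = 13/53
P(Y=3 | obs) = 10/189 / 53/756 = 40/53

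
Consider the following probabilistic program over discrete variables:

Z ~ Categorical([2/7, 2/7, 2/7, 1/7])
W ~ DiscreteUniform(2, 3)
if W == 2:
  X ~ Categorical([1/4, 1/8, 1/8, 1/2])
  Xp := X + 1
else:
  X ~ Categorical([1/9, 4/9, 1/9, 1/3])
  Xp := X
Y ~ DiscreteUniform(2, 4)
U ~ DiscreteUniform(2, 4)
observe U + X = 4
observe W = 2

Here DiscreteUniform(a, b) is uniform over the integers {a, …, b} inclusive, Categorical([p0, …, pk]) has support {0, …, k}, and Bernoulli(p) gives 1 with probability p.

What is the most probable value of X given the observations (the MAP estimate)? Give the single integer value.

Enumerate traces; 36 have nonzero weight after conditioning:
  (Z=0, W=2, X=0, Y=2, U=4) weight 1/252
  (Z=0, W=2, X=0, Y=3, U=4) weight 1/252
  (Z=0, W=2, X=0, Y=4, U=4) weight 1/252
  (Z=0, W=2, X=1, Y=2, U=3) weight 1/504
  (Z=0, W=2, X=1, Y=3, U=3) weight 1/504
  (Z=0, W=2, X=1, Y=4, U=3) weight 1/504
  (Z=0, W=2, X=2, Y=2, U=2) weight 1/504
  (Z=0, W=2, X=2, Y=3, U=2) weight 1/504
  … 28 more
Group by X:
  weight(X=0) = 1/24
  weight(X=1) = 1/48
  weight(X=2) = 1/48
Total weight = 1/24 + 1/48 + 1/48 = 1/12
P(X=0 | obs) = 1/24 / 1/12 = 1/2
P(X=1 | obs) = 1/48 / 1/12 = 1/4
P(X=2 | obs) = 1/48 / 1/12 = 1/4
argmax = 0

argmax_v P(X = v | obs) = 0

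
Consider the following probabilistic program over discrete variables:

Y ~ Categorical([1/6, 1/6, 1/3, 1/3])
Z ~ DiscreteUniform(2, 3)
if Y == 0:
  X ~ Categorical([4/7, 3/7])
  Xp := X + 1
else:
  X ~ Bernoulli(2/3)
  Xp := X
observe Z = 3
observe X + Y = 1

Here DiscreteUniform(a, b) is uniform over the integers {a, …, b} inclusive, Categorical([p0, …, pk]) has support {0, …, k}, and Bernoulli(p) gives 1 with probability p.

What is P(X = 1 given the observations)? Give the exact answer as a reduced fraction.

Enumerate traces; 2 have nonzero weight after conditioning:
  (Y=0, Z=3, X=1) weight 1/28
  (Y=1, Z=3, X=0) weight 1/36
Group by X:
  weight(X=0) = 1/36
  weight(X=1) = 1/28
Total weight = 1/36 + 1/28 = 4/63
P(X=0 | obs) = 1/36 / 4/63 = 7/16
P(X=1 | obs) = 1/28 / 4/63 = 9/16

P(X = 1 | obs) = 9/16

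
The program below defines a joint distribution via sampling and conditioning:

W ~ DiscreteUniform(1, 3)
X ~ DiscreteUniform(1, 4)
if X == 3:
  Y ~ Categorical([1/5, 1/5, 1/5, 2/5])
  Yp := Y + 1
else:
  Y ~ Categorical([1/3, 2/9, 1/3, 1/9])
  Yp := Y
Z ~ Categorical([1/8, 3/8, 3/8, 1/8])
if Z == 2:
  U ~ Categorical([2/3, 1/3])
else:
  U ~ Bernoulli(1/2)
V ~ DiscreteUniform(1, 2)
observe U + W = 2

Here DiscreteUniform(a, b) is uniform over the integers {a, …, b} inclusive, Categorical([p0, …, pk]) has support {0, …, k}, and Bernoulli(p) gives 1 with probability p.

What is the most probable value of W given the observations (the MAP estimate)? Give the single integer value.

argmax_v P(W = v | obs) = 2

Enumerate traces; 256 have nonzero weight after conditioning:
  (W=1, X=1, Y=0, Z=0, U=1, V=1) weight 1/1152
  (W=1, X=1, Y=0, Z=0, U=1, V=2) weight 1/1152
  (W=1, X=1, Y=0, Z=1, U=1, V=1) weight 1/384
  (W=1, X=1, Y=0, Z=1, U=1, V=2) weight 1/384
  (W=1, X=1, Y=0, Z=2, U=1, V=1) weight 1/576
  (W=1, X=1, Y=0, Z=2, U=1, V=2) weight 1/576
  (W=1, X=1, Y=0, Z=3, U=1, V=1) weight 1/1152
  (W=1, X=1, Y=0, Z=3, U=1, V=2) weight 1/1152
  (W=2, X=1, Y=0, Z=0, U=0, V=1) weight 1/1152
  … 247 more
Group by W:
  weight(W=1) = 7/48
  weight(W=2) = 3/16
Total weight = 7/48 + 3/16 = 1/3
P(W=1 | obs) = 7/48 / 1/3 = 7/16
P(W=2 | obs) = 3/16 / 1/3 = 9/16
argmax = 2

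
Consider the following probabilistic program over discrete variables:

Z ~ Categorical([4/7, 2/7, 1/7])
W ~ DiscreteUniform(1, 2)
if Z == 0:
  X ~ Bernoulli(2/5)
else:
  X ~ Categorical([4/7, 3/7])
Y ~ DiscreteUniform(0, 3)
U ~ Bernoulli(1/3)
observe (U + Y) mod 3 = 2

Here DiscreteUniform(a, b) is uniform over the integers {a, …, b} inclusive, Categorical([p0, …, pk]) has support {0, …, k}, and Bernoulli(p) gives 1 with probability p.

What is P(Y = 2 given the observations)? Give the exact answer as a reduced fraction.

P(Y = 2 | obs) = 2/3

Enumerate traces; 24 have nonzero weight after conditioning:
  (Z=0, W=1, X=0, Y=1, U=1) weight 1/70
  (Z=0, W=1, X=0, Y=2, U=0) weight 1/35
  (Z=0, W=1, X=1, Y=1, U=1) weight 1/105
  (Z=0, W=1, X=1, Y=2, U=0) weight 2/105
  (Z=0, W=2, X=0, Y=1, U=1) weight 1/70
  (Z=0, W=2, X=0, Y=2, U=0) weight 1/35
  (Z=0, W=2, X=1, Y=1, U=1) weight 1/105
  (Z=0, W=2, X=1, Y=2, U=0) weight 2/105
  … 16 more
Group by Y:
  weight(Y=1) = 1/12
  weight(Y=2) = 1/6
Total weight = 1/12 + 1/6 = 1/4
P(Y=1 | obs) = 1/12 / 1/4 = 1/3
P(Y=2 | obs) = 1/6 / 1/4 = 2/3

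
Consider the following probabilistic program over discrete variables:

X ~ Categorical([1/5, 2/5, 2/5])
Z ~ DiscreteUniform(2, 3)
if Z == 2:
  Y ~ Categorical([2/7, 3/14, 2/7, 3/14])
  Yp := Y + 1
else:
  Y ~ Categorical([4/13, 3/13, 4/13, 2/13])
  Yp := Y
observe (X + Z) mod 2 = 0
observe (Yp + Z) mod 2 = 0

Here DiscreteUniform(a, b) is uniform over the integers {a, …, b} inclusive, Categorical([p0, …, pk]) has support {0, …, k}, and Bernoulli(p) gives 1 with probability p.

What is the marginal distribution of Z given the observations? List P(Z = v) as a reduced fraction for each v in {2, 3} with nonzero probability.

Enumerate traces; 6 have nonzero weight after conditioning:
  (X=0, Z=2, Y=1) weight 3/140
  (X=0, Z=2, Y=3) weight 3/140
  (X=1, Z=3, Y=1) weight 3/65
  (X=1, Z=3, Y=3) weight 2/65
  (X=2, Z=2, Y=1) weight 3/70
  (X=2, Z=2, Y=3) weight 3/70
Group by Z:
  weight(Z=2) = 9/70
  weight(Z=3) = 1/13
Total weight = 9/70 + 1/13 = 187/910
P(Z=2 | obs) = 9/70 / 187/910 = 117/187
P(Z=3 | obs) = 1/13 / 187/910 = 70/187

P(Z=2) = 117/187, P(Z=3) = 70/187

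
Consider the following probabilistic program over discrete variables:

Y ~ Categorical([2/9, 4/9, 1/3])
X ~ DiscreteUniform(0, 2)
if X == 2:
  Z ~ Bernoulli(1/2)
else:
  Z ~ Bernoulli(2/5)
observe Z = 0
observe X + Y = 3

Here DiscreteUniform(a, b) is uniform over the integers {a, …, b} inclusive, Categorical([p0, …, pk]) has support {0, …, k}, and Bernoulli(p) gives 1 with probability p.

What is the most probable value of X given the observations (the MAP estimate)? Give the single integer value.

argmax_v P(X = v | obs) = 2

Enumerate traces; 2 have nonzero weight after conditioning:
  (Y=1, X=2, Z=0) weight 2/27
  (Y=2, X=1, Z=0) weight 1/15
Group by X:
  weight(X=1) = 1/15
  weight(X=2) = 2/27
Total weight = 1/15 + 2/27 = 19/135
P(X=1 | obs) = 1/15 / 19/135 = 9/19
P(X=2 | obs) = 2/27 / 19/135 = 10/19
argmax = 2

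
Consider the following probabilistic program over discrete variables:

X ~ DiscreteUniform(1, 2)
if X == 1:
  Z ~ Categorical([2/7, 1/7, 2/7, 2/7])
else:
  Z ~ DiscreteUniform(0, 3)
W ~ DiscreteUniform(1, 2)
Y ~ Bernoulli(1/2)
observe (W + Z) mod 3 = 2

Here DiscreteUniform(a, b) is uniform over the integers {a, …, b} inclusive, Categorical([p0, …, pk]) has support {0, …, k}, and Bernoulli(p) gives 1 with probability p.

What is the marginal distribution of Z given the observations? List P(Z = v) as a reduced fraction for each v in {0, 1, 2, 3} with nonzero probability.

Enumerate traces; 12 have nonzero weight after conditioning:
  (X=1, Z=0, W=2, Y=0) weight 1/28
  (X=1, Z=0, W=2, Y=1) weight 1/28
  (X=1, Z=1, W=1, Y=0) weight 1/56
  (X=1, Z=1, W=1, Y=1) weight 1/56
  (X=1, Z=3, W=2, Y=0) weight 1/28
  (X=1, Z=3, W=2, Y=1) weight 1/28
  (X=2, Z=0, W=2, Y=0) weight 1/32
  (X=2, Z=0, W=2, Y=1) weight 1/32
  … 4 more
Group by Z:
  weight(Z=0) = 15/112
  weight(Z=1) = 11/112
  weight(Z=3) = 15/112
Total weight = 15/112 + 11/112 + 15/112 = 41/112
P(Z=0 | obs) = 15/112 / 41/112 = 15/41
P(Z=1 | obs) = 11/112 / 41/112 = 11/41
P(Z=3 | obs) = 15/112 / 41/112 = 15/41

P(Z=0) = 15/41, P(Z=1) = 11/41, P(Z=3) = 15/41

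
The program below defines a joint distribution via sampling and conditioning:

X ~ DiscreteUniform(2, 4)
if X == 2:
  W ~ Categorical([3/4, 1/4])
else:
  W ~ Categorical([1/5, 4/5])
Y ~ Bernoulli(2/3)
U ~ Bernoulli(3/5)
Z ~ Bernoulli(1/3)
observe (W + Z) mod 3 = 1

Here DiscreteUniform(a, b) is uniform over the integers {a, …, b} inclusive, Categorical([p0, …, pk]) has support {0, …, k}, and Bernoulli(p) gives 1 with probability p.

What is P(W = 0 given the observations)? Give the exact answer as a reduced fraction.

P(W = 0 | obs) = 23/97

Enumerate traces; 24 have nonzero weight after conditioning:
  (X=2, W=0, Y=0, U=0, Z=1) weight 1/90
  (X=2, W=0, Y=0, U=1, Z=1) weight 1/60
  (X=2, W=0, Y=1, U=0, Z=1) weight 1/45
  (X=2, W=0, Y=1, U=1, Z=1) weight 1/30
  (X=2, W=1, Y=0, U=0, Z=0) weight 1/135
  (X=2, W=1, Y=0, U=1, Z=0) weight 1/90
  (X=2, W=1, Y=1, U=0, Z=0) weight 2/135
  (X=2, W=1, Y=1, U=1, Z=0) weight 1/45
  … 16 more
Group by W:
  weight(W=0) = 23/180
  weight(W=1) = 37/90
Total weight = 23/180 + 37/90 = 97/180
P(W=0 | obs) = 23/180 / 97/180 = 23/97
P(W=1 | obs) = 37/90 / 97/180 = 74/97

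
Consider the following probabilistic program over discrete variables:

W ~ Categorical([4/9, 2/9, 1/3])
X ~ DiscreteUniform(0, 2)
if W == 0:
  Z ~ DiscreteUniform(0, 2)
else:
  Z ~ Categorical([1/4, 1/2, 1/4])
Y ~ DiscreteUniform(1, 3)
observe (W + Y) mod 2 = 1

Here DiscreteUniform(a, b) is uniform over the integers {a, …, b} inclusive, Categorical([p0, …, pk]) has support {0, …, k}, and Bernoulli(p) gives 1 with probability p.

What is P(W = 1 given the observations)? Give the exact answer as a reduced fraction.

Enumerate traces; 45 have nonzero weight after conditioning:
  (W=0, X=0, Z=0, Y=1) weight 4/243
  (W=0, X=0, Z=0, Y=3) weight 4/243
  (W=0, X=0, Z=1, Y=1) weight 4/243
  (W=0, X=0, Z=1, Y=3) weight 4/243
  (W=0, X=0, Z=2, Y=1) weight 4/243
  (W=0, X=0, Z=2, Y=3) weight 4/243
  (W=0, X=1, Z=0, Y=1) weight 4/243
  (W=0, X=1, Z=0, Y=3) weight 4/243
  (W=1, X=0, Z=0, Y=2) weight 1/162
  (W=2, X=0, Z=0, Y=1) weight 1/108
  … 35 more
Group by W:
  weight(W=0) = 8/27
  weight(W=1) = 2/27
  weight(W=2) = 2/9
Total weight = 8/27 + 2/27 + 2/9 = 16/27
P(W=0 | obs) = 8/27 / 16/27 = 1/2
P(W=1 | obs) = 2/27 / 16/27 = 1/8
P(W=2 | obs) = 2/9 / 16/27 = 3/8

P(W = 1 | obs) = 1/8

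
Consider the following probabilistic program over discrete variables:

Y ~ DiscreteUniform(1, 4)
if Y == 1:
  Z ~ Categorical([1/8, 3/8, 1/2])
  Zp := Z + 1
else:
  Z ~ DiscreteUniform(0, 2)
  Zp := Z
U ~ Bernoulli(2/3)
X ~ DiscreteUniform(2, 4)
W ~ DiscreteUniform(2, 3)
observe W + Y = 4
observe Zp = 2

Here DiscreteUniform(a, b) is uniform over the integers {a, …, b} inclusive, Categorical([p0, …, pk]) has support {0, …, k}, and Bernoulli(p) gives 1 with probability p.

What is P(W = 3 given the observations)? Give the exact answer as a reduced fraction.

Enumerate traces; 12 have nonzero weight after conditioning:
  (Y=1, Z=1, U=0, X=2, W=3) weight 1/192
  (Y=1, Z=1, U=0, X=3, W=3) weight 1/192
  (Y=1, Z=1, U=0, X=4, W=3) weight 1/192
  (Y=1, Z=1, U=1, X=2, W=3) weight 1/96
  (Y=1, Z=1, U=1, X=3, W=3) weight 1/96
  (Y=1, Z=1, U=1, X=4, W=3) weight 1/96
  (Y=2, Z=2, U=0, X=2, W=2) weight 1/216
  (Y=2, Z=2, U=0, X=3, W=2) weight 1/216
  … 4 more
Group by W:
  weight(W=2) = 1/24
  weight(W=3) = 3/64
Total weight = 1/24 + 3/64 = 17/192
P(W=2 | obs) = 1/24 / 17/192 = 8/17
P(W=3 | obs) = 3/64 / 17/192 = 9/17

P(W = 3 | obs) = 9/17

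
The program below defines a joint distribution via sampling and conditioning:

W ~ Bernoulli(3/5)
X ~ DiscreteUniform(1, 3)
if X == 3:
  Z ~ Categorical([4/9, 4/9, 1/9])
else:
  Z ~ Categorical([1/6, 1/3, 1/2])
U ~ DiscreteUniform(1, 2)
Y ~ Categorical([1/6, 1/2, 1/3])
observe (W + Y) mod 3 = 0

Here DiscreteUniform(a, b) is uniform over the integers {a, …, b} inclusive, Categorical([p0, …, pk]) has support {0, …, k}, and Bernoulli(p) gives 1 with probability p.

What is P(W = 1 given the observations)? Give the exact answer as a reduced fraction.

P(W = 1 | obs) = 3/4

Enumerate traces; 36 have nonzero weight after conditioning:
  (W=0, X=1, Z=0, U=1, Y=0) weight 1/540
  (W=0, X=1, Z=0, U=2, Y=0) weight 1/540
  (W=0, X=1, Z=1, U=1, Y=0) weight 1/270
  (W=0, X=1, Z=1, U=2, Y=0) weight 1/270
  (W=0, X=1, Z=2, U=1, Y=0) weight 1/180
  (W=0, X=1, Z=2, U=2, Y=0) weight 1/180
  (W=0, X=2, Z=0, U=1, Y=0) weight 1/540
  (W=0, X=2, Z=0, U=2, Y=0) weight 1/540
  (W=1, X=1, Z=0, U=1, Y=2) weight 1/180
  … 27 more
Group by W:
  weight(W=0) = 1/15
  weight(W=1) = 1/5
Total weight = 1/15 + 1/5 = 4/15
P(W=0 | obs) = 1/15 / 4/15 = 1/4
P(W=1 | obs) = 1/5 / 4/15 = 3/4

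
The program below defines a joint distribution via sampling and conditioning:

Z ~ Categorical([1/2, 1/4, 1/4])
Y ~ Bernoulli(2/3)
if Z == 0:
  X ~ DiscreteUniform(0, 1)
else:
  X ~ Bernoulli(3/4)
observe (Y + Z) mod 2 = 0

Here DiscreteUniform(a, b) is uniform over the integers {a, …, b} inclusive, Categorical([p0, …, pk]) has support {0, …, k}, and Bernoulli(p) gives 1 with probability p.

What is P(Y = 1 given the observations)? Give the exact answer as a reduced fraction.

P(Y = 1 | obs) = 2/5

Enumerate traces; 6 have nonzero weight after conditioning:
  (Z=0, Y=0, X=0) weight 1/12
  (Z=0, Y=0, X=1) weight 1/12
  (Z=1, Y=1, X=0) weight 1/24
  (Z=1, Y=1, X=1) weight 1/8
  (Z=2, Y=0, X=0) weight 1/48
  (Z=2, Y=0, X=1) weight 1/16
Group by Y:
  weight(Y=0) = 1/4
  weight(Y=1) = 1/6
Total weight = 1/4 + 1/6 = 5/12
P(Y=0 | obs) = 1/4 / 5/12 = 3/5
P(Y=1 | obs) = 1/6 / 5/12 = 2/5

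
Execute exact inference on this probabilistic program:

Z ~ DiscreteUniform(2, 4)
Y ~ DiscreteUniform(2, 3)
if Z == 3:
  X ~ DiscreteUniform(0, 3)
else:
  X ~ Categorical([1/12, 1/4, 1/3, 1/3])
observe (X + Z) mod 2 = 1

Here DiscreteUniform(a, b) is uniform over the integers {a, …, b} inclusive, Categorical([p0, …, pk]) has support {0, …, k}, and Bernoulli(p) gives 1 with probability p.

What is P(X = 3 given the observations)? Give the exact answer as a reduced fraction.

Enumerate traces; 12 have nonzero weight after conditioning:
  (Z=2, Y=2, X=1) weight 1/24
  (Z=2, Y=2, X=3) weight 1/18
  (Z=2, Y=3, X=1) weight 1/24
  (Z=2, Y=3, X=3) weight 1/18
  (Z=3, Y=2, X=0) weight 1/24
  (Z=3, Y=2, X=2) weight 1/24
  (Z=3, Y=3, X=0) weight 1/24
  (Z=3, Y=3, X=2) weight 1/24
  … 4 more
Group by X:
  weight(X=0) = 1/12
  weight(X=1) = 1/6
  weight(X=2) = 1/12
  weight(X=3) = 2/9
Total weight = 1/12 + 1/6 + 1/12 + 2/9 = 5/9
P(X=0 | obs) = 1/12 / 5/9 = 3/20
P(X=1 | obs) = 1/6 / 5/9 = 3/10
P(X=2 | obs) = 1/12 / 5/9 = 3/20
P(X=3 | obs) = 2/9 / 5/9 = 2/5

P(X = 3 | obs) = 2/5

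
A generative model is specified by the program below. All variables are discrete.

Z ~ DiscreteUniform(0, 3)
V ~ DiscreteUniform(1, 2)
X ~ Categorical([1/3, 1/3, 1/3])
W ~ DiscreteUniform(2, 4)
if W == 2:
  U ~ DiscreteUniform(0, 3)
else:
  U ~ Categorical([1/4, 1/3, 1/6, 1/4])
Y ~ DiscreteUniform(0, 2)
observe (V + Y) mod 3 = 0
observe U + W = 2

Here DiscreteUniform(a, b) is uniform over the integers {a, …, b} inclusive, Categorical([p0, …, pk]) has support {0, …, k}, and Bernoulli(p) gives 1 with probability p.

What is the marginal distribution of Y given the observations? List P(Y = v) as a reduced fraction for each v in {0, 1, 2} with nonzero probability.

Enumerate traces; 24 have nonzero weight after conditioning:
  (Z=0, V=1, X=0, W=2, U=0, Y=2) weight 1/864
  (Z=0, V=1, X=1, W=2, U=0, Y=2) weight 1/864
  (Z=0, V=1, X=2, W=2, U=0, Y=2) weight 1/864
  (Z=0, V=2, X=0, W=2, U=0, Y=1) weight 1/864
  (Z=0, V=2, X=1, W=2, U=0, Y=1) weight 1/864
  (Z=0, V=2, X=2, W=2, U=0, Y=1) weight 1/864
  (Z=1, V=1, X=0, W=2, U=0, Y=2) weight 1/864
  (Z=1, V=1, X=1, W=2, U=0, Y=2) weight 1/864
  … 16 more
Group by Y:
  weight(Y=1) = 1/72
  weight(Y=2) = 1/72
Total weight = 1/72 + 1/72 = 1/36
P(Y=1 | obs) = 1/72 / 1/36 = 1/2
P(Y=2 | obs) = 1/72 / 1/36 = 1/2

P(Y=1) = 1/2, P(Y=2) = 1/2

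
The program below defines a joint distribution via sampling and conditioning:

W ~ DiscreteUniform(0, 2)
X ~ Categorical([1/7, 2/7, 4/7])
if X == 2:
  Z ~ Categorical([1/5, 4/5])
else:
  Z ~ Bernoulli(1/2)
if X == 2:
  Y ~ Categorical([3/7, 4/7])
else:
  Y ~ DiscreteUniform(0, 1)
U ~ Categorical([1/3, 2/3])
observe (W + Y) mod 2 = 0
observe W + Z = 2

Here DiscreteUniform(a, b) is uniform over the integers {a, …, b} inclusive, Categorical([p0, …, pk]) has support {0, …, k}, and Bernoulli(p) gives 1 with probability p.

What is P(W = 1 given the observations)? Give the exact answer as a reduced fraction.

Enumerate traces; 12 have nonzero weight after conditioning:
  (W=1, X=0, Z=1, Y=1, U=0) weight 1/252
  (W=1, X=0, Z=1, Y=1, U=1) weight 1/126
  (W=1, X=1, Z=1, Y=1, U=0) weight 1/126
  (W=1, X=1, Z=1, Y=1, U=1) weight 1/63
  (W=1, X=2, Z=1, Y=1, U=0) weight 64/2205
  (W=1, X=2, Z=1, Y=1, U=1) weight 128/2205
  (W=2, X=0, Z=0, Y=0, U=0) weight 1/252
  (W=2, X=0, Z=0, Y=0, U=1) weight 1/126
  … 4 more
Group by W:
  weight(W=1) = 361/2940
  weight(W=2) = 51/980
Total weight = 361/2940 + 51/980 = 257/1470
P(W=1 | obs) = 361/2940 / 257/1470 = 361/514
P(W=2 | obs) = 51/980 / 257/1470 = 153/514

P(W = 1 | obs) = 361/514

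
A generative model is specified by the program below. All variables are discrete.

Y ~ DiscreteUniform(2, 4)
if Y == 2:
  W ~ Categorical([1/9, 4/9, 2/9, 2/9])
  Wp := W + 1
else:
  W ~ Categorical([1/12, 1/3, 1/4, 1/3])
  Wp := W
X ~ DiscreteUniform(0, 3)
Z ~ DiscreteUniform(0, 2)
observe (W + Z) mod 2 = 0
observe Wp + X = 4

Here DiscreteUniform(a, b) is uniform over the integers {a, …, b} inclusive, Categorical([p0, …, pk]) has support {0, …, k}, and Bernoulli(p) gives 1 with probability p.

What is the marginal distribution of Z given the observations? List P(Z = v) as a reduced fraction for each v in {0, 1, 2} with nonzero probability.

Enumerate traces; 14 have nonzero weight after conditioning:
  (Y=2, W=0, X=3, Z=0) weight 1/324
  (Y=2, W=0, X=3, Z=2) weight 1/324
  (Y=2, W=1, X=2, Z=1) weight 1/81
  (Y=2, W=2, X=1, Z=0) weight 1/162
  (Y=2, W=2, X=1, Z=2) weight 1/162
  (Y=2, W=3, X=0, Z=1) weight 1/162
  (Y=3, W=1, X=3, Z=1) weight 1/108
  (Y=3, W=2, X=2, Z=0) weight 1/144
  … 6 more
Group by Z:
  weight(Z=0) = 5/216
  weight(Z=1) = 1/18
  weight(Z=2) = 5/216
Total weight = 5/216 + 1/18 + 5/216 = 11/108
P(Z=0 | obs) = 5/216 / 11/108 = 5/22
P(Z=1 | obs) = 1/18 / 11/108 = 6/11
P(Z=2 | obs) = 5/216 / 11/108 = 5/22

P(Z=0) = 5/22, P(Z=1) = 6/11, P(Z=2) = 5/22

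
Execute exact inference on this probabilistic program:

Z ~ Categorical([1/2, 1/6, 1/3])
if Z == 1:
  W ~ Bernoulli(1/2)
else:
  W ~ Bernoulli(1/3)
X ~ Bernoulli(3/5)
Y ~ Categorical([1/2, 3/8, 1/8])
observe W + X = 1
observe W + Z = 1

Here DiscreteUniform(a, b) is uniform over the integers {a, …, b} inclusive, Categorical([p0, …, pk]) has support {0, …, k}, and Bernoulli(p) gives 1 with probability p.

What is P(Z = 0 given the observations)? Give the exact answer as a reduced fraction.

P(Z = 0 | obs) = 4/7

Enumerate traces; 6 have nonzero weight after conditioning:
  (Z=0, W=1, X=0, Y=0) weight 1/30
  (Z=0, W=1, X=0, Y=1) weight 1/40
  (Z=0, W=1, X=0, Y=2) weight 1/120
  (Z=1, W=0, X=1, Y=0) weight 1/40
  (Z=1, W=0, X=1, Y=1) weight 3/160
  (Z=1, W=0, X=1, Y=2) weight 1/160
Group by Z:
  weight(Z=0) = 1/15
  weight(Z=1) = 1/20
Total weight = 1/15 + 1/20 = 7/60
P(Z=0 | obs) = 1/15 / 7/60 = 4/7
P(Z=1 | obs) = 1/20 / 7/60 = 3/7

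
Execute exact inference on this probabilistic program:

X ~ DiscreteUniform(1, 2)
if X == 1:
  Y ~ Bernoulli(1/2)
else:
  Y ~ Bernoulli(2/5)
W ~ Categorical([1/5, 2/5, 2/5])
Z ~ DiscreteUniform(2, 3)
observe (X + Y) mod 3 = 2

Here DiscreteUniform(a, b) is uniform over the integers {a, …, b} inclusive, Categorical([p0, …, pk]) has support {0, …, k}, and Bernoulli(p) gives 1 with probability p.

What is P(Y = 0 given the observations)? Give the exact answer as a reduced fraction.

P(Y = 0 | obs) = 6/11

Enumerate traces; 12 have nonzero weight after conditioning:
  (X=1, Y=1, W=0, Z=2) weight 1/40
  (X=1, Y=1, W=0, Z=3) weight 1/40
  (X=1, Y=1, W=1, Z=2) weight 1/20
  (X=1, Y=1, W=1, Z=3) weight 1/20
  (X=1, Y=1, W=2, Z=2) weight 1/20
  (X=1, Y=1, W=2, Z=3) weight 1/20
  (X=2, Y=0, W=0, Z=2) weight 3/100
  (X=2, Y=0, W=0, Z=3) weight 3/100
  … 4 more
Group by Y:
  weight(Y=0) = 3/10
  weight(Y=1) = 1/4
Total weight = 3/10 + 1/4 = 11/20
P(Y=0 | obs) = 3/10 / 11/20 = 6/11
P(Y=1 | obs) = 1/4 / 11/20 = 5/11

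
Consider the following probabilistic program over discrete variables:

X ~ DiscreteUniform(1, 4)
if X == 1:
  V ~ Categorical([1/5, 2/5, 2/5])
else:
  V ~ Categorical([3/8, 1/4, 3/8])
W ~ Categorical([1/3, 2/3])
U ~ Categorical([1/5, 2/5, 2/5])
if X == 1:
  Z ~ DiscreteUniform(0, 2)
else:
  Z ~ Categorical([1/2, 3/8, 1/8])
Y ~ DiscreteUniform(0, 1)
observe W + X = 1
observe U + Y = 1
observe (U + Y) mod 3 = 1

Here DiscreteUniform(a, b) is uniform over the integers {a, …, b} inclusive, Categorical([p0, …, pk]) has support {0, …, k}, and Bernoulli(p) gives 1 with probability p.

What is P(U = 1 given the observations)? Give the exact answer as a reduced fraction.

Enumerate traces; 18 have nonzero weight after conditioning:
  (X=1, V=0, W=0, U=0, Z=0, Y=1) weight 1/1800
  (X=1, V=0, W=0, U=0, Z=1, Y=1) weight 1/1800
  (X=1, V=0, W=0, U=0, Z=2, Y=1) weight 1/1800
  (X=1, V=0, W=0, U=1, Z=0, Y=0) weight 1/900
  (X=1, V=0, W=0, U=1, Z=1, Y=0) weight 1/900
  (X=1, V=0, W=0, U=1, Z=2, Y=0) weight 1/900
  (X=1, V=1, W=0, U=0, Z=0, Y=1) weight 1/900
  (X=1, V=1, W=0, U=0, Z=1, Y=1) weight 1/900
  … 10 more
Group by U:
  weight(U=0) = 1/120
  weight(U=1) = 1/60
Total weight = 1/120 + 1/60 = 1/40
P(U=0 | obs) = 1/120 / 1/40 = 1/3
P(U=1 | obs) = 1/60 / 1/40 = 2/3

P(U = 1 | obs) = 2/3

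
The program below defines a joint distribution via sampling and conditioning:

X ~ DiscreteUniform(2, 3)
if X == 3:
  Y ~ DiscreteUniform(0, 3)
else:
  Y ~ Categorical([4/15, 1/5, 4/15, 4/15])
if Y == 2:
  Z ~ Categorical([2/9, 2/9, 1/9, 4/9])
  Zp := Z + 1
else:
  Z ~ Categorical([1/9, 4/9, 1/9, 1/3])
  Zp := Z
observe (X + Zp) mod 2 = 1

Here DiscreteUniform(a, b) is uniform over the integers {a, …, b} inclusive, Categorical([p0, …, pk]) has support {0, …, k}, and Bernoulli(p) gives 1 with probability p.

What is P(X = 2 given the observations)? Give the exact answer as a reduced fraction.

P(X = 2 | obs) = 89/134

Enumerate traces; 16 have nonzero weight after conditioning:
  (X=2, Y=0, Z=1) weight 8/135
  (X=2, Y=0, Z=3) weight 2/45
  (X=2, Y=1, Z=1) weight 2/45
  (X=2, Y=1, Z=3) weight 1/30
  (X=2, Y=2, Z=0) weight 4/135
  (X=2, Y=2, Z=2) weight 2/135
  (X=2, Y=3, Z=1) weight 8/135
  (X=2, Y=3, Z=3) weight 2/45
  (X=3, Y=0, Z=0) weight 1/72
  … 7 more
Group by X:
  weight(X=2) = 89/270
  weight(X=3) = 1/6
Total weight = 89/270 + 1/6 = 67/135
P(X=2 | obs) = 89/270 / 67/135 = 89/134
P(X=3 | obs) = 1/6 / 67/135 = 45/134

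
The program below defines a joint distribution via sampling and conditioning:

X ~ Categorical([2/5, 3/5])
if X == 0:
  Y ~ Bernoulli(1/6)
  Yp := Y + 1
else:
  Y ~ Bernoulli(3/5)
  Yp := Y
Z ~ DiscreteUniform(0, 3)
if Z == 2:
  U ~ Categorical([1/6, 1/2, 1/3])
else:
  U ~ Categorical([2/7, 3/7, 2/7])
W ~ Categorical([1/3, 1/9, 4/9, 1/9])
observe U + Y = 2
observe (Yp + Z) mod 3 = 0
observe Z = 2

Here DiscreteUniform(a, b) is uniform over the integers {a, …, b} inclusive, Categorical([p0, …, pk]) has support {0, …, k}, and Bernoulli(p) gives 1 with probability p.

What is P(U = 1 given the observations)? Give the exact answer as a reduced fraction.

Enumerate traces; 8 have nonzero weight after conditioning:
  (X=0, Y=0, Z=2, U=2, W=0) weight 1/108
  (X=0, Y=0, Z=2, U=2, W=1) weight 1/324
  (X=0, Y=0, Z=2, U=2, W=2) weight 1/81
  (X=0, Y=0, Z=2, U=2, W=3) weight 1/324
  (X=1, Y=1, Z=2, U=1, W=0) weight 3/200
  (X=1, Y=1, Z=2, U=1, W=1) weight 1/200
  (X=1, Y=1, Z=2, U=1, W=2) weight 1/50
  (X=1, Y=1, Z=2, U=1, W=3) weight 1/200
Group by U:
  weight(U=1) = 9/200
  weight(U=2) = 1/36
Total weight = 9/200 + 1/36 = 131/1800
P(U=1 | obs) = 9/200 / 131/1800 = 81/131
P(U=2 | obs) = 1/36 / 131/1800 = 50/131

P(U = 1 | obs) = 81/131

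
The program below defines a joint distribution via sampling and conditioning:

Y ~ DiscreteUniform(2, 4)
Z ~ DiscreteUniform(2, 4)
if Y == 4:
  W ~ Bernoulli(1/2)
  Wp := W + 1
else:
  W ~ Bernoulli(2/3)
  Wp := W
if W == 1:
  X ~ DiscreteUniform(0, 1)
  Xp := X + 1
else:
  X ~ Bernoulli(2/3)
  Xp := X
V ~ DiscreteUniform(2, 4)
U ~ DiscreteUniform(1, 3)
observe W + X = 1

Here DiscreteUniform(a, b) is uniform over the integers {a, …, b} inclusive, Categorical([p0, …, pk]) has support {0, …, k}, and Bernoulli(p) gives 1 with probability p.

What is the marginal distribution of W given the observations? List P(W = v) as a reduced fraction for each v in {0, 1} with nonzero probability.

Enumerate traces; 162 have nonzero weight after conditioning:
  (Y=2, Z=2, W=0, X=1, V=2, U=1) weight 2/729
  (Y=2, Z=2, W=0, X=1, V=2, U=2) weight 2/729
  (Y=2, Z=2, W=0, X=1, V=2, U=3) weight 2/729
  (Y=2, Z=2, W=0, X=1, V=3, U=1) weight 2/729
  (Y=2, Z=2, W=0, X=1, V=3, U=2) weight 2/729
  (Y=2, Z=2, W=0, X=1, V=3, U=3) weight 2/729
  (Y=2, Z=2, W=0, X=1, V=4, U=1) weight 2/729
  (Y=2, Z=2, W=0, X=1, V=4, U=2) weight 2/729
  (Y=2, Z=2, W=1, X=0, V=2, U=1) weight 1/243
  … 153 more
Group by W:
  weight(W=0) = 7/27
  weight(W=1) = 11/36
Total weight = 7/27 + 11/36 = 61/108
P(W=0 | obs) = 7/27 / 61/108 = 28/61
P(W=1 | obs) = 11/36 / 61/108 = 33/61

P(W=0) = 28/61, P(W=1) = 33/61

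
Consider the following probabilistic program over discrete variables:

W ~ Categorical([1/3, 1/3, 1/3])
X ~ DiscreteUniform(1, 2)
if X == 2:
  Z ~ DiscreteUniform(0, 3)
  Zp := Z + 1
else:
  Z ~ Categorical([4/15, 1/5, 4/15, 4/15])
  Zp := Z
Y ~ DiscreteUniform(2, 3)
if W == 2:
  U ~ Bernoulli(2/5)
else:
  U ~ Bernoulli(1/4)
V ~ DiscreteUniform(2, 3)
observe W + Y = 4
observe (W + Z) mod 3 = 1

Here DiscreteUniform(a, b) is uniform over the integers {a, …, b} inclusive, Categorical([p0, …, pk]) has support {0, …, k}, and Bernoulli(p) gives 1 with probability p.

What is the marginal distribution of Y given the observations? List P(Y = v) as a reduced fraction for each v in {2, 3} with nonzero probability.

P(Y=2) = 1/3, P(Y=3) = 2/3

Enumerate traces; 24 have nonzero weight after conditioning:
  (W=1, X=1, Z=0, Y=3, U=0, V=2) weight 1/120
  (W=1, X=1, Z=0, Y=3, U=0, V=3) weight 1/120
  (W=1, X=1, Z=0, Y=3, U=1, V=2) weight 1/360
  (W=1, X=1, Z=0, Y=3, U=1, V=3) weight 1/360
  (W=1, X=1, Z=3, Y=3, U=0, V=2) weight 1/120
  (W=1, X=1, Z=3, Y=3, U=0, V=3) weight 1/120
  (W=1, X=1, Z=3, Y=3, U=1, V=2) weight 1/360
  (W=1, X=1, Z=3, Y=3, U=1, V=3) weight 1/360
  (W=2, X=1, Z=2, Y=2, U=0, V=2) weight 1/150
  … 15 more
Group by Y:
  weight(Y=2) = 31/720
  weight(Y=3) = 31/360
Total weight = 31/720 + 31/360 = 31/240
P(Y=2 | obs) = 31/720 / 31/240 = 1/3
P(Y=3 | obs) = 31/360 / 31/240 = 2/3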